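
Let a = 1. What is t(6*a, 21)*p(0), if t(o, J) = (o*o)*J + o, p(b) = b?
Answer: 0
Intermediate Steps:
t(o, J) = o + J*o**2 (t(o, J) = o**2*J + o = J*o**2 + o = o + J*o**2)
t(6*a, 21)*p(0) = ((6*1)*(1 + 21*(6*1)))*0 = (6*(1 + 21*6))*0 = (6*(1 + 126))*0 = (6*127)*0 = 762*0 = 0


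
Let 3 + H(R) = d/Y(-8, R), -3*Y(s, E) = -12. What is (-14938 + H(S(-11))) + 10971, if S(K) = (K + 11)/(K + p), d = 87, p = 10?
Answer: -15793/4 ≈ -3948.3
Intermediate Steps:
Y(s, E) = 4 (Y(s, E) = -⅓*(-12) = 4)
S(K) = (11 + K)/(10 + K) (S(K) = (K + 11)/(K + 10) = (11 + K)/(10 + K))
H(R) = 75/4 (H(R) = -3 + 87/4 = 75/4)
(-14938 + H(S(-11))) + 10971 = (-14938 + 75/4) + 10971 = -59677/4 + 10971 = -15793/4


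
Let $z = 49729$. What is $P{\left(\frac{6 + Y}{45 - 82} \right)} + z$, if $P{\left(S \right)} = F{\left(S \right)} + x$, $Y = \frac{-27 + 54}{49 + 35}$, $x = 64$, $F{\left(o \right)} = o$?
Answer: $\frac{51585371}{1036} \approx 49793.0$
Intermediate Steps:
$Y = \frac{9}{28}$ ($Y = \frac{27}{84} = 27 \cdot \frac{1}{84} = \frac{9}{28} \approx 0.32143$)
$P{\left(S \right)} = 64 + S$ ($P{\left(S \right)} = S + 64 = 64 + S$)
$P{\left(\frac{6 + Y}{45 - 82} \right)} + z = \left(64 + \frac{6 + \frac{9}{28}}{45 - 82}\right) + 49729 = \left(64 + \frac{177}{28 \left(-37\right)}\right) + 49729 = \left(64 + \frac{177}{28} \left(- \frac{1}{37}\right)\right) + 49729 = \left(64 - \frac{177}{1036}\right) + 49729 = \frac{66127}{1036} + 49729 = \frac{51585371}{1036}$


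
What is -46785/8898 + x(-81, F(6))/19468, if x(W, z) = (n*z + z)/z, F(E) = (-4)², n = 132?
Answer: -151604491/28871044 ≈ -5.2511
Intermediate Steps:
F(E) = 16
x(W, z) = 133 (x(W, z) = (132*z + z)/z = (133*z)/z = 133)
-46785/8898 + x(-81, F(6))/19468 = -46785/8898 + 133/19468 = -46785*1/8898 + 133*(1/19468) = -15595/2966 + 133/19468 = -151604491/28871044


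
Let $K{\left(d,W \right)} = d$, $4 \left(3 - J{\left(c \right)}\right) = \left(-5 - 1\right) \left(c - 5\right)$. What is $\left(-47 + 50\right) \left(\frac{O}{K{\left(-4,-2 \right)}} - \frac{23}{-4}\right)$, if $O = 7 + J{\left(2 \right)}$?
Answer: $\frac{105}{8} \approx 13.125$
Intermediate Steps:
$J{\left(c \right)} = - \frac{9}{2} + \frac{3 c}{2}$ ($J{\left(c \right)} = 3 - \frac{\left(-5 - 1\right) \left(c - 5\right)}{4} = 3 - \frac{\left(-6\right) \left(-5 + c\right)}{4} = 3 - \frac{30 - 6 c}{4} = 3 + \left(- \frac{15}{2} + \frac{3 c}{2}\right) = - \frac{9}{2} + \frac{3 c}{2}$)
$O = \frac{11}{2}$ ($O = 7 + \left(- \frac{9}{2} + \frac{3}{2} \cdot 2\right) = 7 + \left(- \frac{9}{2} + 3\right) = 7 - \frac{3}{2} = \frac{11}{2} \approx 5.5$)
$\left(-47 + 50\right) \left(\frac{O}{K{\left(-4,-2 \right)}} - \frac{23}{-4}\right) = \left(-47 + 50\right) \left(\frac{11}{2 \left(-4\right)} - \frac{23}{-4}\right) = 3 \left(\frac{11}{2} \left(- \frac{1}{4}\right) - - \frac{23}{4}\right) = 3 \left(- \frac{11}{8} + \frac{23}{4}\right) = 3 \cdot \frac{35}{8} = \frac{105}{8}$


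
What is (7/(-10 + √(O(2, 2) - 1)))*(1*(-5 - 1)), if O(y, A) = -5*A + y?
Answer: 420/109 + 126*I/109 ≈ 3.8532 + 1.156*I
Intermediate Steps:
O(y, A) = y - 5*A
(7/(-10 + √(O(2, 2) - 1)))*(1*(-5 - 1)) = (7/(-10 + √((2 - 5*2) - 1)))*(1*(-5 - 1)) = (7/(-10 + √((2 - 10) - 1)))*(1*(-6)) = (7/(-10 + √(-8 - 1)))*(-6) = (7/(-10 + √(-9)))*(-6) = (7/(-10 + 3*I))*(-6) = (((-10 - 3*I)/109)*7)*(-6) = (7*(-10 - 3*I)/109)*(-6) = -42*(-10 - 3*I)/109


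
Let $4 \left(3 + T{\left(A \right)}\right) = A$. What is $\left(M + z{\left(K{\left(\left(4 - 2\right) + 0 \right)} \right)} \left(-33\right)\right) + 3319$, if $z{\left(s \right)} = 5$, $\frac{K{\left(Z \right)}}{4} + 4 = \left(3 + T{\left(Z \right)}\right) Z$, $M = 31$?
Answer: $3185$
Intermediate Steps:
$T{\left(A \right)} = -3 + \frac{A}{4}$
$K{\left(Z \right)} = -16 + Z^{2}$ ($K{\left(Z \right)} = -16 + 4 \left(3 + \left(-3 + \frac{Z}{4}\right)\right) Z = -16 + 4 \frac{Z}{4} Z = -16 + 4 \frac{Z^{2}}{4} = -16 + Z^{2}$)
$\left(M + z{\left(K{\left(\left(4 - 2\right) + 0 \right)} \right)} \left(-33\right)\right) + 3319 = \left(31 + 5 \left(-33\right)\right) + 3319 = \left(31 - 165\right) + 3319 = -134 + 3319 = 3185$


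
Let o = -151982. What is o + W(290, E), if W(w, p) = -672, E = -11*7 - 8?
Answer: -152654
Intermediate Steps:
E = -85 (E = -77 - 8 = -85)
o + W(290, E) = -151982 - 672 = -152654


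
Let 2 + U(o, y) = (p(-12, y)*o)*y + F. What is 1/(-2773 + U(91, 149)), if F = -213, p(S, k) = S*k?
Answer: -1/24246480 ≈ -4.1243e-8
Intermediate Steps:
U(o, y) = -215 - 12*o*y² (U(o, y) = -2 + (((-12*y)*o)*y - 213) = -2 + ((-12*o*y)*y - 213) = -2 + (-12*o*y² - 213) = -2 + (-213 - 12*o*y²) = -215 - 12*o*y²)
1/(-2773 + U(91, 149)) = 1/(-2773 + (-215 - 12*91*149²)) = 1/(-2773 + (-215 - 12*91*22201)) = 1/(-2773 + (-215 - 24243492)) = 1/(-2773 - 24243707) = 1/(-24246480) = -1/24246480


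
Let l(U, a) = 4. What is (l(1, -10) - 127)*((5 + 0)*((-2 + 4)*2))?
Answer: -2460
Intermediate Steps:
(l(1, -10) - 127)*((5 + 0)*((-2 + 4)*2)) = (4 - 127)*((5 + 0)*((-2 + 4)*2)) = -615*2*2 = -615*4 = -123*20 = -2460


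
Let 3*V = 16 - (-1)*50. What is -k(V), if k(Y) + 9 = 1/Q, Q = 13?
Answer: 116/13 ≈ 8.9231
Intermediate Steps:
V = 22 (V = (16 - (-1)*50)/3 = (16 - 1*(-50))/3 = (16 + 50)/3 = (⅓)*66 = 22)
k(Y) = -116/13 (k(Y) = -9 + 1/13 = -116/13)
-k(V) = -1*(-116/13) = 116/13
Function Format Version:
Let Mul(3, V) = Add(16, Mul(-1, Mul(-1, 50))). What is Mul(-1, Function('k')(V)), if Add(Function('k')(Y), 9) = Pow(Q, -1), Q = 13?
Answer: Rational(116, 13) ≈ 8.9231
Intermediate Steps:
V = 22 (V = Mul(Rational(1, 3), Add(16, Mul(-1, Mul(-1, 50)))) = Mul(Rational(1, 3), Add(16, Mul(-1, -50))) = Mul(Rational(1, 3), Add(16, 50)) = Mul(Rational(1, 3), 66) = 22)
Function('k')(Y) = Rational(-116, 13) (Function('k')(Y) = Add(-9, Pow(13, -1)) = Add(-9, Rational(1, 13)) = Rational(-116, 13))
Mul(-1, Function('k')(V)) = Mul(-1, Rational(-116, 13)) = Rational(116, 13)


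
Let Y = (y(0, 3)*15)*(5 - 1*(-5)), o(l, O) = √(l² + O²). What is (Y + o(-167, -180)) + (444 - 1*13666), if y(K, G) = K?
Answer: -13222 + √60289 ≈ -12976.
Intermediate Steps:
o(l, O) = √(O² + l²)
Y = 0 (Y = (0*15)*(5 - 1*(-5)) = 0*(5 + 5) = 0*10 = 0)
(Y + o(-167, -180)) + (444 - 1*13666) = (0 + √((-180)² + (-167)²)) + (444 - 1*13666) = (0 + √(32400 + 27889)) + (444 - 13666) = (0 + √60289) - 13222 = √60289 - 13222 = -13222 + √60289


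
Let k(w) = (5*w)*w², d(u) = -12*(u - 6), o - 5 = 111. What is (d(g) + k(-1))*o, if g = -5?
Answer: 14732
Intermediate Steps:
o = 116 (o = 5 + 111 = 116)
d(u) = 72 - 12*u (d(u) = -12*(-6 + u) = 72 - 12*u)
k(w) = 5*w³
(d(g) + k(-1))*o = ((72 - 12*(-5)) + 5*(-1)³)*116 = ((72 + 60) + 5*(-1))*116 = (132 - 5)*116 = 127*116 = 14732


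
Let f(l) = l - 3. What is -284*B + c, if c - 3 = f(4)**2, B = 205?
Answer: -58216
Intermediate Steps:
f(l) = -3 + l
c = 4 (c = 3 + (-3 + 4)**2 = 3 + 1**2 = 3 + 1 = 4)
-284*B + c = -284*205 + 4 = -58220 + 4 = -58216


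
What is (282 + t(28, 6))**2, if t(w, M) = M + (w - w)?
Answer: 82944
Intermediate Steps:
t(w, M) = M (t(w, M) = M + 0 = M)
(282 + t(28, 6))**2 = (282 + 6)**2 = 288**2 = 82944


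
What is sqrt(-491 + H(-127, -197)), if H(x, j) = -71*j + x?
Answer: sqrt(13369) ≈ 115.62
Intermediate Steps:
H(x, j) = x - 71*j
sqrt(-491 + H(-127, -197)) = sqrt(-491 + (-127 - 71*(-197))) = sqrt(-491 + (-127 + 13987)) = sqrt(-491 + 13860) = sqrt(13369)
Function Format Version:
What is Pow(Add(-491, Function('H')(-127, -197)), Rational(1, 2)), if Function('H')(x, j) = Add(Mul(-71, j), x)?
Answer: Pow(13369, Rational(1, 2)) ≈ 115.62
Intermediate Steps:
Function('H')(x, j) = Add(x, Mul(-71, j))
Pow(Add(-491, Function('H')(-127, -197)), Rational(1, 2)) = Pow(Add(-491, Add(-127, Mul(-71, -197))), Rational(1, 2)) = Pow(Add(-491, Add(-127, 13987)), Rational(1, 2)) = Pow(Add(-491, 13860), Rational(1, 2)) = Pow(13369, Rational(1, 2))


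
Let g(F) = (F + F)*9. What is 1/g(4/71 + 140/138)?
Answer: 1633/31476 ≈ 0.051881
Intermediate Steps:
g(F) = 18*F (g(F) = (2*F)*9 = 18*F)
1/g(4/71 + 140/138) = 1/(18*(4/71 + 140/138)) = 1/(18*(4*(1/71) + 140*(1/138))) = 1/(18*(4/71 + 70/69)) = 1/(18*(5246/4899)) = 1/(31476/1633) = 1633/31476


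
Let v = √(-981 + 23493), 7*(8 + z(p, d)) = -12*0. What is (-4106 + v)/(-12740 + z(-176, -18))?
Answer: 2053/6374 - √1407/3187 ≈ 0.31032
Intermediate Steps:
z(p, d) = -8 (z(p, d) = -8 + (-12*0)/7 = -8 + (⅐)*0 = -8 + 0 = -8)
v = 4*√1407 (v = √22512 = 4*√1407 ≈ 150.04)
(-4106 + v)/(-12740 + z(-176, -18)) = (-4106 + 4*√1407)/(-12740 - 8) = (-4106 + 4*√1407)/(-12748) = (-4106 + 4*√1407)*(-1/12748) = 2053/6374 - √1407/3187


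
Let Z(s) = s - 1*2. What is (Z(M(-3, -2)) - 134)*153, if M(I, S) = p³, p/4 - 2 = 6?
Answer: 4992696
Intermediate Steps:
p = 32 (p = 8 + 4*6 = 8 + 24 = 32)
M(I, S) = 32768 (M(I, S) = 32³ = 32768)
Z(s) = -2 + s (Z(s) = s - 2 = -2 + s)
(Z(M(-3, -2)) - 134)*153 = ((-2 + 32768) - 134)*153 = (32766 - 134)*153 = 32632*153 = 4992696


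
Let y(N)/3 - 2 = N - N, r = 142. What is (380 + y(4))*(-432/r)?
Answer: -83376/71 ≈ -1174.3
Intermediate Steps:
y(N) = 6 (y(N) = 6 + 3*(N - N) = 6 + 3*0 = 6 + 0 = 6)
(380 + y(4))*(-432/r) = (380 + 6)*(-432/142) = 386*(-432*1/142) = 386*(-216/71) = -83376/71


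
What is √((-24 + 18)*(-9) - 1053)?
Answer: 3*I*√111 ≈ 31.607*I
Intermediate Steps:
√((-24 + 18)*(-9) - 1053) = √(-6*(-9) - 1053) = √(54 - 1053) = √(-999) = 3*I*√111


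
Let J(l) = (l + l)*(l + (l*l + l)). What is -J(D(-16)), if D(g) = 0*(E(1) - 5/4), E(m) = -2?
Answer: 0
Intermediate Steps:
D(g) = 0 (D(g) = 0*(-2 - 5/4) = 0*(-13/4) = 0)
J(l) = 2*l*(l**2 + 2*l) (J(l) = (2*l)*(l + (l**2 + l)) = (2*l)*(l + (l + l**2)) = (2*l)*(l**2 + 2*l) = 2*l*(l**2 + 2*l))
-J(D(-16)) = -2*0**2*(2 + 0) = -2*0*2 = -1*0 = 0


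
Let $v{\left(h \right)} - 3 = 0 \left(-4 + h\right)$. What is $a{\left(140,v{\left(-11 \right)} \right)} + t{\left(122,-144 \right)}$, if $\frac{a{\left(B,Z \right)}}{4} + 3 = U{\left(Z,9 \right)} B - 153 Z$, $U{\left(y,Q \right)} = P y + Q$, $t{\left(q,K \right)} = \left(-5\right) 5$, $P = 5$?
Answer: $11567$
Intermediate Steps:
$t{\left(q,K \right)} = -25$
$v{\left(h \right)} = 3$ ($v{\left(h \right)} = 3 + 0 \left(-4 + h\right) = 3 + 0 = 3$)
$U{\left(y,Q \right)} = Q + 5 y$ ($U{\left(y,Q \right)} = 5 y + Q = Q + 5 y$)
$a{\left(B,Z \right)} = -12 - 612 Z + 4 B \left(9 + 5 Z\right)$ ($a{\left(B,Z \right)} = -12 + 4 \left(\left(9 + 5 Z\right) B - 153 Z\right) = -12 + 4 \left(B \left(9 + 5 Z\right) - 153 Z\right) = -12 + 4 \left(- 153 Z + B \left(9 + 5 Z\right)\right) = -12 + \left(- 612 Z + 4 B \left(9 + 5 Z\right)\right) = -12 - 612 Z + 4 B \left(9 + 5 Z\right)$)
$a{\left(140,v{\left(-11 \right)} \right)} + t{\left(122,-144 \right)} = \left(-12 - 1836 + 4 \cdot 140 \left(9 + 5 \cdot 3\right)\right) - 25 = \left(-12 - 1836 + 4 \cdot 140 \left(9 + 15\right)\right) - 25 = \left(-12 - 1836 + 4 \cdot 140 \cdot 24\right) - 25 = \left(-12 - 1836 + 13440\right) - 25 = 11592 - 25 = 11567$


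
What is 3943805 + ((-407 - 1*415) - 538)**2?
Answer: 5793405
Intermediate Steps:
3943805 + ((-407 - 1*415) - 538)**2 = 3943805 + ((-407 - 415) - 538)**2 = 3943805 + (-822 - 538)**2 = 3943805 + (-1360)**2 = 3943805 + 1849600 = 5793405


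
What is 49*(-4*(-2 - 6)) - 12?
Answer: 1556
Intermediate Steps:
49*(-4*(-2 - 6)) - 12 = 49*(-4*(-8)) - 12 = 49*32 - 12 = 1568 - 12 = 1556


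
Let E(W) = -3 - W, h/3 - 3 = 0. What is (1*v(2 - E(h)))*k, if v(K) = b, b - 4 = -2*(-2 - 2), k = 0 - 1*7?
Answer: -84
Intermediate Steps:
h = 9 (h = 9 + 3*0 = 9 + 0 = 9)
k = -7 (k = 0 - 7 = -7)
b = 12 (b = 4 - 2*(-2 - 2) = 4 - 2*(-4) = 4 + 8 = 12)
v(K) = 12
(1*v(2 - E(h)))*k = (1*12)*(-7) = 12*(-7) = -84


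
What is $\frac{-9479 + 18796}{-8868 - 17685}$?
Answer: $- \frac{9317}{26553} \approx -0.35088$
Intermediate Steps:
$\frac{-9479 + 18796}{-8868 - 17685} = \frac{9317}{-26553} = 9317 \left(- \frac{1}{26553}\right) = - \frac{9317}{26553}$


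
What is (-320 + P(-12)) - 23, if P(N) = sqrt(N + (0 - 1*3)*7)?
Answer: -343 + I*sqrt(33) ≈ -343.0 + 5.7446*I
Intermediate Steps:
P(N) = sqrt(-21 + N) (P(N) = sqrt(N + (0 - 3)*7) = sqrt(N - 3*7) = sqrt(N - 21) = sqrt(-21 + N))
(-320 + P(-12)) - 23 = (-320 + sqrt(-21 - 12)) - 23 = (-320 + sqrt(-33)) - 23 = (-320 + I*sqrt(33)) - 23 = -343 + I*sqrt(33)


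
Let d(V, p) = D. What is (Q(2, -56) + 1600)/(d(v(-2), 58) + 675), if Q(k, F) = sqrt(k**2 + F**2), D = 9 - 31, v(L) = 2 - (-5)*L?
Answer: 1600/653 + 2*sqrt(785)/653 ≈ 2.5360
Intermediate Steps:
v(L) = 2 + 5*L
D = -22
d(V, p) = -22
Q(k, F) = sqrt(F**2 + k**2)
(Q(2, -56) + 1600)/(d(v(-2), 58) + 675) = (sqrt((-56)**2 + 2**2) + 1600)/(-22 + 675) = (sqrt(3136 + 4) + 1600)/653 = (sqrt(3140) + 1600)*(1/653) = (2*sqrt(785) + 1600)*(1/653) = (1600 + 2*sqrt(785))*(1/653) = 1600/653 + 2*sqrt(785)/653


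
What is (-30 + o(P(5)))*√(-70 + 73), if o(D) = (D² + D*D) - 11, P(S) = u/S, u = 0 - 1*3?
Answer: -1007*√3/25 ≈ -69.767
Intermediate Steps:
u = -3 (u = 0 - 3 = -3)
P(S) = -3/S
o(D) = -11 + 2*D² (o(D) = (D² + D²) - 11 = 2*D² - 11 = -11 + 2*D²)
(-30 + o(P(5)))*√(-70 + 73) = (-30 + (-11 + 2*(-3/5)²))*√(-70 + 73) = (-30 + (-11 + 2*(-3*⅕)²))*√3 = (-30 + (-11 + 2*(-⅗)²))*√3 = (-30 + (-11 + 2*(9/25)))*√3 = (-30 + (-11 + 18/25))*√3 = (-30 - 257/25)*√3 = -1007*√3/25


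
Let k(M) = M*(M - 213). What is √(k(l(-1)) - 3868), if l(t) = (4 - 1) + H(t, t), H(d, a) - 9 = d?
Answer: I*√6090 ≈ 78.038*I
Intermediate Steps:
H(d, a) = 9 + d
l(t) = 12 + t (l(t) = (4 - 1) + (9 + t) = 3 + (9 + t) = 12 + t)
k(M) = M*(-213 + M)
√(k(l(-1)) - 3868) = √((12 - 1)*(-213 + (12 - 1)) - 3868) = √(11*(-213 + 11) - 3868) = √(11*(-202) - 3868) = √(-2222 - 3868) = √(-6090) = I*√6090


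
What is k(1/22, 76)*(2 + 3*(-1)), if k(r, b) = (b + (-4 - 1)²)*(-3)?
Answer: 303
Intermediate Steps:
k(r, b) = -75 - 3*b (k(r, b) = (b + (-5)²)*(-3) = (b + 25)*(-3) = (25 + b)*(-3) = -75 - 3*b)
k(1/22, 76)*(2 + 3*(-1)) = (-75 - 3*76)*(2 + 3*(-1)) = (-75 - 228)*(2 - 3) = -303*(-1) = 303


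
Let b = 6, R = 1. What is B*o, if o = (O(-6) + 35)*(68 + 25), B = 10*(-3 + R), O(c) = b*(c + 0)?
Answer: 1860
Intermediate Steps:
O(c) = 6*c (O(c) = 6*(c + 0) = 6*c)
B = -20 (B = 10*(-3 + 1) = 10*(-2) = -20)
o = -93 (o = (6*(-6) + 35)*(68 + 25) = (-36 + 35)*93 = -1*93 = -93)
B*o = -20*(-93) = 1860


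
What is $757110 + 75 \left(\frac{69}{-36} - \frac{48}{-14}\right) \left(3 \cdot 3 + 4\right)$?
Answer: $\frac{21240355}{28} \approx 7.5858 \cdot 10^{5}$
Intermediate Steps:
$757110 + 75 \left(\frac{69}{-36} - \frac{48}{-14}\right) \left(3 \cdot 3 + 4\right) = 757110 + 75 \left(69 \left(- \frac{1}{36}\right) - - \frac{24}{7}\right) \left(9 + 4\right) = 757110 + 75 \left(- \frac{23}{12} + \frac{24}{7}\right) 13 = 757110 + 75 \cdot \frac{127}{84} \cdot 13 = 757110 + \frac{3175}{28} \cdot 13 = 757110 + \frac{41275}{28} = \frac{21240355}{28}$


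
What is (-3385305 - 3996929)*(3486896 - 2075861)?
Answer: -10416590552190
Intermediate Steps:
(-3385305 - 3996929)*(3486896 - 2075861) = -7382234*1411035 = -10416590552190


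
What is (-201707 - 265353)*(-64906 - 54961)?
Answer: 55985081020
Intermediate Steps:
(-201707 - 265353)*(-64906 - 54961) = -467060*(-119867) = 55985081020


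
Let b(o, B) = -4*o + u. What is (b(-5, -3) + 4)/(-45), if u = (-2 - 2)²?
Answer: -8/9 ≈ -0.88889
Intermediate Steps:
u = 16 (u = (-4)² = 16)
b(o, B) = 16 - 4*o (b(o, B) = -4*o + 16 = 16 - 4*o)
(b(-5, -3) + 4)/(-45) = ((16 - 4*(-5)) + 4)/(-45) = ((16 + 20) + 4)*(-1/45) = (36 + 4)*(-1/45) = 40*(-1/45) = -8/9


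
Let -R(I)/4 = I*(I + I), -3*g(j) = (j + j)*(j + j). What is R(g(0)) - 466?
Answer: -466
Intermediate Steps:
g(j) = -4*j²/3 (g(j) = -(j + j)*(j + j)/3 = -2*j*2*j/3 = -4*j²/3)
R(I) = -8*I² (R(I) = -4*I*(I + I) = -4*I*2*I = -8*I²)
R(g(0)) - 466 = -8*(-4/3*0²)² - 466 = -8*(-4/3*0)² - 466 = -8*0² - 466 = -8*0 - 466 = 0 - 466 = -466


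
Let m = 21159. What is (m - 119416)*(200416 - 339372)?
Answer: 13653399692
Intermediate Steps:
(m - 119416)*(200416 - 339372) = (21159 - 119416)*(200416 - 339372) = -98257*(-138956) = 13653399692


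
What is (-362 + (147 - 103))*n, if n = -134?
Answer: 42612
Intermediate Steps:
(-362 + (147 - 103))*n = (-362 + (147 - 103))*(-134) = (-362 + 44)*(-134) = -318*(-134) = 42612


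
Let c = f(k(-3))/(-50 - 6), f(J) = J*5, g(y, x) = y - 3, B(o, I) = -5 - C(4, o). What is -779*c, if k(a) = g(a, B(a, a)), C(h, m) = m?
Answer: -11685/28 ≈ -417.32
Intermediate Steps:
B(o, I) = -5 - o
g(y, x) = -3 + y
k(a) = -3 + a
f(J) = 5*J
c = 15/28 (c = (5*(-3 - 3))/(-50 - 6) = (5*(-6))/(-56) = -30*(-1/56) = 15/28 ≈ 0.53571)
-779*c = -779*15/28 = -11685/28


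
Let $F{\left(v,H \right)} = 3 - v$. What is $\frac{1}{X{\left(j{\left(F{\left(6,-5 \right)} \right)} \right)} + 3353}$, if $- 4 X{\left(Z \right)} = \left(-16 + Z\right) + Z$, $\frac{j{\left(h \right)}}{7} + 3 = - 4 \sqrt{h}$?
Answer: $\frac{4490}{15120859} - \frac{56 i \sqrt{3}}{45362577} \approx 0.00029694 - 2.1382 \cdot 10^{-6} i$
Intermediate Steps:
$j{\left(h \right)} = -21 - 28 \sqrt{h}$ ($j{\left(h \right)} = -21 + 7 \left(- 4 \sqrt{h}\right) = -21 - 28 \sqrt{h}$)
$X{\left(Z \right)} = 4 - \frac{Z}{2}$ ($X{\left(Z \right)} = - \frac{\left(-16 + Z\right) + Z}{4} = - \frac{-16 + 2 Z}{4} = 4 - \frac{Z}{2}$)
$\frac{1}{X{\left(j{\left(F{\left(6,-5 \right)} \right)} \right)} + 3353} = \frac{1}{\left(4 - \frac{-21 - 28 \sqrt{3 - 6}}{2}\right) + 3353} = \frac{1}{\left(4 - \frac{-21 - 28 \sqrt{-3}}{2}\right) + 3353} = \frac{1}{\left(4 - \frac{-21 - 28 i \sqrt{3}}{2}\right) + 3353} = \frac{1}{\left(4 + \left(\frac{21}{2} + 14 i \sqrt{3}\right)\right) + 3353} = \frac{1}{\left(\frac{29}{2} + 14 i \sqrt{3}\right) + 3353} = \frac{1}{\frac{6735}{2} + 14 i \sqrt{3}}$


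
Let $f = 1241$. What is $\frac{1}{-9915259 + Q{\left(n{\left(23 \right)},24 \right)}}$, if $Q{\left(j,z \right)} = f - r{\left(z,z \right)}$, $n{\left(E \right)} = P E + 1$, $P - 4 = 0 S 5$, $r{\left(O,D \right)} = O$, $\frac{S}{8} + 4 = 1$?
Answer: $- \frac{1}{9914042} \approx -1.0087 \cdot 10^{-7}$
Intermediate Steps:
$S = -24$ ($S = -32 + 8 \cdot 1 = -32 + 8 = -24$)
$P = 4$ ($P = 4 + 0 \left(-24\right) 5 = 4 + 0 \cdot 5 = 4 + 0 = 4$)
$n{\left(E \right)} = 1 + 4 E$ ($n{\left(E \right)} = 4 E + 1 = 1 + 4 E$)
$Q{\left(j,z \right)} = 1241 - z$
$\frac{1}{-9915259 + Q{\left(n{\left(23 \right)},24 \right)}} = \frac{1}{-9915259 + \left(1241 - 24\right)} = \frac{1}{-9915259 + 1217} = \frac{1}{-9914042} = - \frac{1}{9914042}$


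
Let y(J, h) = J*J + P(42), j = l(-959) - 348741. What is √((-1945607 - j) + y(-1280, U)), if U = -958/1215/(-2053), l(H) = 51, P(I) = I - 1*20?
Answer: √41505 ≈ 203.73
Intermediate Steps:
P(I) = -20 + I (P(I) = I - 20 = -20 + I)
U = 958/2494395 (U = -958*1/1215*(-1/2053) = -958/1215*(-1/2053) = 958/2494395 ≈ 0.00038406)
j = -348690 (j = 51 - 348741 = -348690)
y(J, h) = 22 + J² (y(J, h) = J*J + (-20 + 42) = J² + 22 = 22 + J²)
√((-1945607 - j) + y(-1280, U)) = √((-1945607 - 1*(-348690)) + (22 + (-1280)²)) = √((-1945607 + 348690) + (22 + 1638400)) = √(-1596917 + 1638422) = √41505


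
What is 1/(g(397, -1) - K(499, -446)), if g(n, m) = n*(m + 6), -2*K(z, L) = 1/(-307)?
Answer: 614/1218789 ≈ 0.00050378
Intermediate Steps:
K(z, L) = 1/614 (K(z, L) = -½/(-307) = -½*(-1/307) = 1/614)
g(n, m) = n*(6 + m)
1/(g(397, -1) - K(499, -446)) = 1/(397*(6 - 1) - 1*1/614) = 1/(397*5 - 1/614) = 1/(1985 - 1/614) = 1/(1218789/614) = 614/1218789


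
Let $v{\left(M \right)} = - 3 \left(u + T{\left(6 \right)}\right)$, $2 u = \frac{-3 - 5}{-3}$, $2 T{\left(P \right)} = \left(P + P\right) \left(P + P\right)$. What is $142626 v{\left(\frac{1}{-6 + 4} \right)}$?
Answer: $-31377720$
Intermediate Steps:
$T{\left(P \right)} = 2 P^{2}$ ($T{\left(P \right)} = \frac{\left(P + P\right) \left(P + P\right)}{2} = \frac{2 P 2 P}{2} = \frac{4 P^{2}}{2} = 2 P^{2}$)
$u = \frac{4}{3}$ ($u = \frac{\left(-3 - 5\right) \frac{1}{-3}}{2} = \frac{\left(-8\right) \left(- \frac{1}{3}\right)}{2} = \frac{1}{2} \cdot \frac{8}{3} = \frac{4}{3} \approx 1.3333$)
$v{\left(M \right)} = -220$ ($v{\left(M \right)} = - 3 \left(\frac{4}{3} + 2 \cdot 6^{2}\right) = - 3 \left(\frac{4}{3} + 2 \cdot 36\right) = - 3 \left(\frac{4}{3} + 72\right) = \left(-3\right) \frac{220}{3} = -220$)
$142626 v{\left(\frac{1}{-6 + 4} \right)} = 142626 \left(-220\right) = -31377720$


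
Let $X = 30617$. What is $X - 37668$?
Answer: $-7051$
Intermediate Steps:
$X - 37668 = 30617 - 37668 = -7051$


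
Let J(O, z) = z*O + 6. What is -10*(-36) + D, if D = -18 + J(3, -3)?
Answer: 339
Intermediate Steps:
J(O, z) = 6 + O*z (J(O, z) = O*z + 6 = 6 + O*z)
D = -21 (D = -18 + (6 + 3*(-3)) = -18 + (6 - 9) = -18 - 3 = -21)
-10*(-36) + D = -10*(-36) - 21 = 360 - 21 = 339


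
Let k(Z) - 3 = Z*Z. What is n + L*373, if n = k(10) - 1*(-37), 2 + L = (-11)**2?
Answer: 44527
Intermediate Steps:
k(Z) = 3 + Z**2 (k(Z) = 3 + Z*Z = 3 + Z**2)
L = 119 (L = -2 + (-11)**2 = -2 + 121 = 119)
n = 140 (n = (3 + 10**2) - 1*(-37) = (3 + 100) + 37 = 103 + 37 = 140)
n + L*373 = 140 + 119*373 = 140 + 44387 = 44527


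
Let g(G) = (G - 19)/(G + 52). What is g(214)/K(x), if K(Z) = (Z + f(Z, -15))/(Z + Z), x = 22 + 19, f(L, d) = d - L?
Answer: -533/133 ≈ -4.0075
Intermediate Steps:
g(G) = (-19 + G)/(52 + G)
x = 41
K(Z) = -15/(2*Z) (K(Z) = (Z + (-15 - Z))/(Z + Z) = -15*1/(2*Z) = -15/(2*Z))
g(214)/K(x) = ((-19 + 214)/(52 + 214))/((-15/2/41)) = (195/266)/((-15/2*1/41)) = ((1/266)*195)/(-15/82) = (195/266)*(-82/15) = -533/133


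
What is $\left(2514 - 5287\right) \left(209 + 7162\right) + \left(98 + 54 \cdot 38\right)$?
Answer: $-20437633$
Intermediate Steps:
$\left(2514 - 5287\right) \left(209 + 7162\right) + \left(98 + 54 \cdot 38\right) = \left(-2773\right) 7371 + \left(98 + 2052\right) = -20439783 + 2150 = -20437633$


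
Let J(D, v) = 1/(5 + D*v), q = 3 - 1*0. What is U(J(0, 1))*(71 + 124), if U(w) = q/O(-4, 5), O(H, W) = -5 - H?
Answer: -585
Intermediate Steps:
q = 3 (q = 3 + 0 = 3)
U(w) = -3 (U(w) = 3/(-5 - 1*(-4)) = 3/(-5 + 4) = 3/(-1) = 3*(-1) = -3)
U(J(0, 1))*(71 + 124) = -3*(71 + 124) = -3*195 = -585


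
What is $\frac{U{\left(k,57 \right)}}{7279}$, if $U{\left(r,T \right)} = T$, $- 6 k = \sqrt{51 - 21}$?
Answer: $\frac{57}{7279} \approx 0.0078307$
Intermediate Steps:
$k = - \frac{\sqrt{30}}{6}$ ($k = - \frac{\sqrt{51 - 21}}{6} = - \frac{\sqrt{30}}{6} \approx -0.91287$)
$\frac{U{\left(k,57 \right)}}{7279} = \frac{57}{7279}$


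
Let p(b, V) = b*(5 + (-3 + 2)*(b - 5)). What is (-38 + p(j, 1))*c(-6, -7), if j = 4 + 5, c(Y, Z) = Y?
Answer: 174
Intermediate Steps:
j = 9
p(b, V) = b*(10 - b) (p(b, V) = b*(5 - (-5 + b)) = b*(5 + (5 - b)) = b*(10 - b))
(-38 + p(j, 1))*c(-6, -7) = (-38 + 9*(10 - 1*9))*(-6) = (-38 + 9*(10 - 9))*(-6) = (-38 + 9*1)*(-6) = (-38 + 9)*(-6) = -29*(-6) = 174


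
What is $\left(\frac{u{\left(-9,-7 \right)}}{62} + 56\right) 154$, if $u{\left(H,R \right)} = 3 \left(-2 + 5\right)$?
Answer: $\frac{268037}{31} \approx 8646.4$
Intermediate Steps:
$u{\left(H,R \right)} = 9$ ($u{\left(H,R \right)} = 3 \cdot 3 = 9$)
$\left(\frac{u{\left(-9,-7 \right)}}{62} + 56\right) 154 = \left(\frac{9}{62} + 56\right) 154 = \frac{3481}{62} \cdot 154 = \frac{268037}{31}$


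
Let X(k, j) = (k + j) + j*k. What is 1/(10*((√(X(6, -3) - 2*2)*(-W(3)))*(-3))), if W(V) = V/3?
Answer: -I*√19/570 ≈ -0.0076472*I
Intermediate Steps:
X(k, j) = j + k + j*k (X(k, j) = (j + k) + j*k = j + k + j*k)
W(V) = V/3 (W(V) = V*(⅓) = V/3)
1/(10*((√(X(6, -3) - 2*2)*(-W(3)))*(-3))) = 1/(10*((√((-3 + 6 - 3*6) - 2*2)*(-3/3))*(-3))) = 1/(10*((√((-3 + 6 - 18) - 4)*(-1*1))*(-3))) = 1/(10*((√(-15 - 4)*(-1))*(-3))) = 1/(10*((√(-19)*(-1))*(-3))) = 1/(10*(((I*√19)*(-1))*(-3))) = 1/(10*(-I*√19*(-3))) = 1/(10*(3*I*√19)) = 1/(30*I*√19) = -I*√19/570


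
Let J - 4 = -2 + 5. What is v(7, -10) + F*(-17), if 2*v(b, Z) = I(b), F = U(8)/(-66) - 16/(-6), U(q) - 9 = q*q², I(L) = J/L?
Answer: 983/11 ≈ 89.364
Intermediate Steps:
J = 7 (J = 4 + (-2 + 5) = 4 + 3 = 7)
I(L) = 7/L
U(q) = 9 + q³ (U(q) = 9 + q*q² = 9 + q³)
F = -115/22 (F = (9 + 8³)/(-66) - 16/(-6) = (9 + 512)*(-1/66) - 16*(-⅙) = 521*(-1/66) + 8/3 = -521/66 + 8/3 = -115/22 ≈ -5.2273)
v(b, Z) = 7/(2*b) (v(b, Z) = (7/b)/2 = 7/(2*b))
v(7, -10) + F*(-17) = (7/2)/7 - 115/22*(-17) = (7/2)*(⅐) + 1955/22 = ½ + 1955/22 = 983/11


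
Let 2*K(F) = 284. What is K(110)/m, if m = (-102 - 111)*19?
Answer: -2/57 ≈ -0.035088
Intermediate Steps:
K(F) = 142 (K(F) = (½)*284 = 142)
m = -4047 (m = -213*19 = -4047)
K(110)/m = 142/(-4047) = 142*(-1/4047) = -2/57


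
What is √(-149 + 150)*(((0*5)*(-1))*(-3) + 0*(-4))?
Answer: 0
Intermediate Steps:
√(-149 + 150)*(((0*5)*(-1))*(-3) + 0*(-4)) = √1*((0*(-1))*(-3) + 0) = 1*(0*(-3) + 0) = 1*(0 + 0) = 1*0 = 0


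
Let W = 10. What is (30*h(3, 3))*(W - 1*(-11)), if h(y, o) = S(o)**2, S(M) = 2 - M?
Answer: 630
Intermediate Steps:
h(y, o) = (2 - o)**2
(30*h(3, 3))*(W - 1*(-11)) = (30*(-2 + 3)**2)*(10 - 1*(-11)) = (30*1**2)*(10 + 11) = (30*1)*21 = 30*21 = 630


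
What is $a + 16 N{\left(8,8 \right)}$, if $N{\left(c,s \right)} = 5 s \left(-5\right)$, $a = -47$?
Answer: $-3247$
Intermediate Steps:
$N{\left(c,s \right)} = - 25 s$
$a + 16 N{\left(8,8 \right)} = -47 + 16 \left(\left(-25\right) 8\right) = -47 + 16 \left(-200\right) = -47 - 3200 = -3247$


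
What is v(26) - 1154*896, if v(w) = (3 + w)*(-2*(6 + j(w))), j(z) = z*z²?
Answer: -2053740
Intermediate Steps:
j(z) = z³
v(w) = (-12 - 2*w³)*(3 + w) (v(w) = (3 + w)*(-2*(6 + w³)) = (3 + w)*(-12 - 2*w³) = (-12 - 2*w³)*(3 + w))
v(26) - 1154*896 = (-36 - 12*26 - 6*26³ - 2*26⁴) - 1154*896 = (-36 - 312 - 6*17576 - 2*456976) - 1033984 = (-36 - 312 - 105456 - 913952) - 1033984 = -1019756 - 1033984 = -2053740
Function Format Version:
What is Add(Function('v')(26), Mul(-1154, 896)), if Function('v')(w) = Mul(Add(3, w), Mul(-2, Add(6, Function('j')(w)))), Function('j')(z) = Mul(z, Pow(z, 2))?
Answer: -2053740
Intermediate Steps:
Function('j')(z) = Pow(z, 3)
Function('v')(w) = Mul(Add(-12, Mul(-2, Pow(w, 3))), Add(3, w)) (Function('v')(w) = Mul(Add(3, w), Mul(-2, Add(6, Pow(w, 3)))) = Mul(Add(3, w), Add(-12, Mul(-2, Pow(w, 3)))) = Mul(Add(-12, Mul(-2, Pow(w, 3))), Add(3, w)))
Add(Function('v')(26), Mul(-1154, 896)) = Add(Add(-36, Mul(-12, 26), Mul(-6, Pow(26, 3)), Mul(-2, Pow(26, 4))), Mul(-1154, 896)) = Add(Add(-36, -312, Mul(-6, 17576), Mul(-2, 456976)), -1033984) = Add(Add(-36, -312, -105456, -913952), -1033984) = Add(-1019756, -1033984) = -2053740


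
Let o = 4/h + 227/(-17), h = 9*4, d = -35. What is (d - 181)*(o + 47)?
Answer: -123960/17 ≈ -7291.8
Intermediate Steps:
h = 36
o = -2026/153 (o = 4/36 + 227/(-17) = 4*(1/36) + 227*(-1/17) = 1/9 - 227/17 = -2026/153 ≈ -13.242)
(d - 181)*(o + 47) = (-35 - 181)*(-2026/153 + 47) = -216*5165/153 = -123960/17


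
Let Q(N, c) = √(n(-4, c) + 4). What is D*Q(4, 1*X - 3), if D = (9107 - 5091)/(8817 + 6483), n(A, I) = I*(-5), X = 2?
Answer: 1004/1275 ≈ 0.78745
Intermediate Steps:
n(A, I) = -5*I
Q(N, c) = √(4 - 5*c) (Q(N, c) = √(-5*c + 4) = √(4 - 5*c))
D = 1004/3825 (D = 4016/15300 = 4016*(1/15300) = 1004/3825 ≈ 0.26248)
D*Q(4, 1*X - 3) = 1004*√(4 - 5*(1*2 - 3))/3825 = 1004*√(4 - 5*(2 - 3))/3825 = 1004*√(4 - 5*(-1))/3825 = 1004*√(4 + 5)/3825 = 1004*√9/3825 = (1004/3825)*3 = 1004/1275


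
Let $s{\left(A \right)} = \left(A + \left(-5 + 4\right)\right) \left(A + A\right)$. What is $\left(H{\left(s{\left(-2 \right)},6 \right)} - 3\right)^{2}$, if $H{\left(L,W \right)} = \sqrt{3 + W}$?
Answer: $0$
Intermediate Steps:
$s{\left(A \right)} = 2 A \left(-1 + A\right)$ ($s{\left(A \right)} = \left(A - 1\right) 2 A = \left(-1 + A\right) 2 A = 2 A \left(-1 + A\right)$)
$\left(H{\left(s{\left(-2 \right)},6 \right)} - 3\right)^{2} = \left(\sqrt{3 + 6} - 3\right)^{2} = \left(\sqrt{9} - 3\right)^{2} = \left(3 - 3\right)^{2} = 0^{2} = 0$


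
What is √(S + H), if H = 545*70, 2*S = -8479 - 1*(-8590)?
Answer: √152822/2 ≈ 195.46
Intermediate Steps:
S = 111/2 (S = (-8479 - 1*(-8590))/2 = (-8479 + 8590)/2 = (½)*111 = 111/2 ≈ 55.500)
H = 38150
√(S + H) = √(111/2 + 38150) = √(76411/2) = √152822/2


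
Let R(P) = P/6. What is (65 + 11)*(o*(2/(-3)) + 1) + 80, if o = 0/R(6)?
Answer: 156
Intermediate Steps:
R(P) = P/6 (R(P) = P*(⅙) = P/6)
o = 0 (o = 0/(((⅙)*6)) = 0/1 = 0*1 = 0)
(65 + 11)*(o*(2/(-3)) + 1) + 80 = (65 + 11)*(0*(2/(-3)) + 1) + 80 = 76*(0*(2*(-⅓)) + 1) + 80 = 76*(0*(-⅔) + 1) + 80 = 76*(0 + 1) + 80 = 76*1 + 80 = 76 + 80 = 156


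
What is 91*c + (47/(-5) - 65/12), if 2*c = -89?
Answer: -243859/60 ≈ -4064.3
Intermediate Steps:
c = -89/2 (c = (½)*(-89) = -89/2 ≈ -44.500)
91*c + (47/(-5) - 65/12) = 91*(-89/2) + (47/(-5) - 65/12) = -8099/2 + (47*(-⅕) - 65*1/12) = -8099/2 + (-47/5 - 65/12) = -8099/2 - 889/60 = -243859/60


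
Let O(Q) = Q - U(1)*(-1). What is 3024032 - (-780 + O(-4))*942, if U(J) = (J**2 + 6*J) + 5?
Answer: 3751256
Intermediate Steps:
U(J) = 5 + J**2 + 6*J
O(Q) = 12 + Q (O(Q) = Q - (5 + 1**2 + 6*1)*(-1) = Q - (5 + 1 + 6)*(-1) = Q - 12*(-1) = Q - 1*(-12) = Q + 12 = 12 + Q)
3024032 - (-780 + O(-4))*942 = 3024032 - (-780 + (12 - 4))*942 = 3024032 - (-780 + 8)*942 = 3024032 - (-772)*942 = 3024032 - 1*(-727224) = 3024032 + 727224 = 3751256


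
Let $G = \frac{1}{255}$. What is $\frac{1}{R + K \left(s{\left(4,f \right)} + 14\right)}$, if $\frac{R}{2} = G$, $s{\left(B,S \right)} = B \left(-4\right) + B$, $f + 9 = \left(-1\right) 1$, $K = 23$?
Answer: $\frac{255}{11732} \approx 0.021735$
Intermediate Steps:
$f = -10$ ($f = -9 - 1 = -10$)
$s{\left(B,S \right)} = - 3 B$ ($s{\left(B,S \right)} = - 4 B + B = - 3 B$)
$G = \frac{1}{255} \approx 0.0039216$
$R = \frac{2}{255}$ ($R = 2 \cdot \frac{1}{255} = \frac{2}{255} \approx 0.0078431$)
$\frac{1}{R + K \left(s{\left(4,f \right)} + 14\right)} = \frac{1}{\frac{2}{255} + 23 \left(\left(-3\right) 4 + 14\right)} = \frac{1}{\frac{2}{255} + 23 \left(-12 + 14\right)} = \frac{1}{\frac{2}{255} + 23 \cdot 2} = \frac{1}{\frac{2}{255} + 46} = \frac{1}{\frac{11732}{255}} = \frac{255}{11732}$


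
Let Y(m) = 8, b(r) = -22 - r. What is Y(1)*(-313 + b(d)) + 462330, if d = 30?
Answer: 459410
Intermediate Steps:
Y(1)*(-313 + b(d)) + 462330 = 8*(-313 + (-22 - 1*30)) + 462330 = 8*(-313 + (-22 - 30)) + 462330 = 8*(-313 - 52) + 462330 = 8*(-365) + 462330 = -2920 + 462330 = 459410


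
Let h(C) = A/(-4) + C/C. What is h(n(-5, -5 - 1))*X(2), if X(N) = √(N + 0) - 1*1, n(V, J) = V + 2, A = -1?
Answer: -5/4 + 5*√2/4 ≈ 0.51777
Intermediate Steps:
n(V, J) = 2 + V
h(C) = 5/4 (h(C) = -1/(-4) + C/C = -1*(-¼) + 1 = ¼ + 1 = 5/4)
X(N) = -1 + √N (X(N) = √N - 1 = -1 + √N)
h(n(-5, -5 - 1))*X(2) = 5*(-1 + √2)/4 = -5/4 + 5*√2/4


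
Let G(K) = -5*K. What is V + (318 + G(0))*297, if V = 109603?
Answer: 204049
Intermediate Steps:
V + (318 + G(0))*297 = 109603 + (318 - 5*0)*297 = 109603 + (318 + 0)*297 = 109603 + 318*297 = 109603 + 94446 = 204049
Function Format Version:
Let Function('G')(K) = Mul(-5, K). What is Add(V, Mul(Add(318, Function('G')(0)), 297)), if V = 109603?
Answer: 204049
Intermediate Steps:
Add(V, Mul(Add(318, Function('G')(0)), 297)) = Add(109603, Mul(Add(318, Mul(-5, 0)), 297)) = Add(109603, Mul(Add(318, 0), 297)) = Add(109603, Mul(318, 297)) = Add(109603, 94446) = 204049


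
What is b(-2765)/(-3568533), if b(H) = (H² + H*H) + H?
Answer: -52535/12263 ≈ -4.2840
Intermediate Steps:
b(H) = H + 2*H² (b(H) = (H² + H²) + H = 2*H² + H = H + 2*H²)
b(-2765)/(-3568533) = -2765*(1 + 2*(-2765))/(-3568533) = -2765*(1 - 5530)*(-1/3568533) = -2765*(-5529)*(-1/3568533) = 15287685*(-1/3568533) = -52535/12263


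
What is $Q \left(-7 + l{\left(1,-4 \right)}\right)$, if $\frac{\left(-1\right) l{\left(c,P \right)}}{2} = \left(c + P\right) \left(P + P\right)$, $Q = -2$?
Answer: $110$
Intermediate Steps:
$l{\left(c,P \right)} = - 4 P \left(P + c\right)$ ($l{\left(c,P \right)} = - 2 \left(c + P\right) \left(P + P\right) = - 2 \left(P + c\right) 2 P = - 2 \cdot 2 P \left(P + c\right) = - 4 P \left(P + c\right)$)
$Q \left(-7 + l{\left(1,-4 \right)}\right) = - 2 \left(-7 - - 16 \left(-4 + 1\right)\right) = - 2 \left(-7 - \left(-16\right) \left(-3\right)\right) = - 2 \left(-7 - 48\right) = \left(-2\right) \left(-55\right) = 110$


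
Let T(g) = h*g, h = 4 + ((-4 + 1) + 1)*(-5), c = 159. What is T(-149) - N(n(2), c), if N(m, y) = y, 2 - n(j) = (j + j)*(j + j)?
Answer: -2245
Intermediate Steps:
n(j) = 2 - 4*j² (n(j) = 2 - (j + j)*(j + j) = 2 - 2*j*2*j = 2 - 4*j²)
h = 14 (h = 4 + (-3 + 1)*(-5) = 4 - 2*(-5) = 4 + 10 = 14)
T(g) = 14*g
T(-149) - N(n(2), c) = 14*(-149) - 1*159 = -2086 - 159 = -2245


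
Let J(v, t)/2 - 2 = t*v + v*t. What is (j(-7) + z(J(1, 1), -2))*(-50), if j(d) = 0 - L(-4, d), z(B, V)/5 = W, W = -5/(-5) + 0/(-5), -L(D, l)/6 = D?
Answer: 950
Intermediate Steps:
J(v, t) = 4 + 4*t*v (J(v, t) = 4 + 2*(t*v + v*t) = 4 + 2*(t*v + t*v) = 4 + 2*(2*t*v) = 4 + 4*t*v)
L(D, l) = -6*D
W = 1 (W = -5*(-⅕) + 0*(-⅕) = 1 + 0 = 1)
z(B, V) = 5 (z(B, V) = 5*1 = 5)
j(d) = -24 (j(d) = 0 - (-6)*(-4) = 0 - 1*24 = 0 - 24 = -24)
(j(-7) + z(J(1, 1), -2))*(-50) = (-24 + 5)*(-50) = -19*(-50) = 950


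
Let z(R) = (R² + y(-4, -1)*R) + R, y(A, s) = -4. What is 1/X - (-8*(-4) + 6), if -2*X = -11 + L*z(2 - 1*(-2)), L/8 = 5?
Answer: -5664/149 ≈ -38.013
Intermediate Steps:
L = 40 (L = 8*5 = 40)
z(R) = R² - 3*R (z(R) = (R² - 4*R) + R = R² - 3*R)
X = -149/2 (X = -(-11 + 40*((2 - 1*(-2))*(-3 + (2 - 1*(-2)))))/2 = -(-11 + 40*((2 + 2)*(-3 + (2 + 2))))/2 = -(-11 + 40*(4*(-3 + 4)))/2 = -(-11 + 40*(4*1))/2 = -(-11 + 40*4)/2 = -(-11 + 160)/2 = -½*149 = -149/2 ≈ -74.500)
1/X - (-8*(-4) + 6) = 1/(-149/2) - (-8*(-4) + 6) = -2/149 - (32 + 6) = -2/149 - 1*38 = -2/149 - 38 = -5664/149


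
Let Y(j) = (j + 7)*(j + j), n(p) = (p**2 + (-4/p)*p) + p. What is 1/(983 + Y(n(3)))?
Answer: 1/1223 ≈ 0.00081766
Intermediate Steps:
n(p) = -4 + p + p**2 (n(p) = (p**2 - 4) + p = (-4 + p**2) + p = -4 + p + p**2)
Y(j) = 2*j*(7 + j) (Y(j) = (7 + j)*(2*j) = 2*j*(7 + j))
1/(983 + Y(n(3))) = 1/(983 + 2*(-4 + 3 + 3**2)*(7 + (-4 + 3 + 3**2))) = 1/(983 + 2*(-4 + 3 + 9)*(7 + (-4 + 3 + 9))) = 1/(983 + 2*8*(7 + 8)) = 1/(983 + 2*8*15) = 1/(983 + 240) = 1/1223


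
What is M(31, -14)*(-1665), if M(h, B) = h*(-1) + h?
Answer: 0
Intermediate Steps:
M(h, B) = 0 (M(h, B) = -h + h = 0)
M(31, -14)*(-1665) = 0*(-1665) = 0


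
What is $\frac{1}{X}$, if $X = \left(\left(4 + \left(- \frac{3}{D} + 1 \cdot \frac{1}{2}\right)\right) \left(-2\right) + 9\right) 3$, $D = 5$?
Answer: $\frac{5}{18} \approx 0.27778$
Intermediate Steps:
$X = \frac{18}{5}$ ($X = \left(\left(4 + \left(- \frac{3}{5} + 1 \cdot \frac{1}{2}\right)\right) \left(-2\right) + 9\right) 3 = \left(\left(4 + \left(\left(-3\right) \frac{1}{5} + 1 \cdot \frac{1}{2}\right)\right) \left(-2\right) + 9\right) 3 = \left(\left(4 + \left(- \frac{3}{5} + \frac{1}{2}\right)\right) \left(-2\right) + 9\right) 3 = \left(\left(4 - \frac{1}{10}\right) \left(-2\right) + 9\right) 3 = \left(\frac{39}{10} \left(-2\right) + 9\right) 3 = \left(- \frac{39}{5} + 9\right) 3 = \frac{6}{5} \cdot 3 = \frac{18}{5} \approx 3.6$)
$\frac{1}{X} = \frac{1}{\frac{18}{5}} = \frac{5}{18}$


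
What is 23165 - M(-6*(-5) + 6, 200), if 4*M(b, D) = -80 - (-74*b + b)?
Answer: 22528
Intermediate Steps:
M(b, D) = -20 + 73*b/4 (M(b, D) = (-80 - (-74*b + b))/4 = (-80 - (-73)*b)/4 = (-80 + 73*b)/4 = -20 + 73*b/4)
23165 - M(-6*(-5) + 6, 200) = 23165 - (-20 + 73*(-6*(-5) + 6)/4) = 23165 - (-20 + 73*(30 + 6)/4) = 23165 - (-20 + (73/4)*36) = 23165 - (-20 + 657) = 23165 - 1*637 = 23165 - 637 = 22528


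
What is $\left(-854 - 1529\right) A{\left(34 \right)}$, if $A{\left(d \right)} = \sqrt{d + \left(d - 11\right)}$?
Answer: $- 2383 \sqrt{57} \approx -17991.0$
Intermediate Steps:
$A{\left(d \right)} = \sqrt{-11 + 2 d}$ ($A{\left(d \right)} = \sqrt{d + \left(d - 11\right)} = \sqrt{d + \left(-11 + d\right)} = \sqrt{-11 + 2 d}$)
$\left(-854 - 1529\right) A{\left(34 \right)} = \left(-854 - 1529\right) \sqrt{-11 + 2 \cdot 34} = - 2383 \sqrt{-11 + 68} = - 2383 \sqrt{57}$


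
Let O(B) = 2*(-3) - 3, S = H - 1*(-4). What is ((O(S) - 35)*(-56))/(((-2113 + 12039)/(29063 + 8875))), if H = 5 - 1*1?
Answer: 6677088/709 ≈ 9417.6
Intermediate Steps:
H = 4 (H = 5 - 1 = 4)
S = 8 (S = 4 - 1*(-4) = 4 + 4 = 8)
O(B) = -9 (O(B) = -6 - 3 = -9)
((O(S) - 35)*(-56))/(((-2113 + 12039)/(29063 + 8875))) = ((-9 - 35)*(-56))/(((-2113 + 12039)/(29063 + 8875))) = (-44*(-56))/((9926/37938)) = 2464/((9926*(1/37938))) = 2464/(4963/18969) = 2464*(18969/4963) = 6677088/709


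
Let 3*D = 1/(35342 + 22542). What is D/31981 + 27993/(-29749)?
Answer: -155460934153967/165212993642388 ≈ -0.94097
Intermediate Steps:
D = 1/173652 (D = 1/(3*(35342 + 22542)) = (1/3)/57884 = (1/3)*(1/57884) = 1/173652 ≈ 5.7586e-6)
D/31981 + 27993/(-29749) = (1/173652)/31981 + 27993/(-29749) = (1/173652)*(1/31981) + 27993*(-1/29749) = 1/5553564612 - 27993/29749 = -155460934153967/165212993642388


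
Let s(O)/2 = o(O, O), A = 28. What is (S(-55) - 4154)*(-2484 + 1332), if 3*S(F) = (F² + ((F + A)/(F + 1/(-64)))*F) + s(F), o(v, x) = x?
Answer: 12944650368/3521 ≈ 3.6764e+6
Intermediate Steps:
s(O) = 2*O
S(F) = F²/3 + 2*F/3 + F*(28 + F)/(3*(-1/64 + F)) (S(F) = ((F² + ((F + 28)/(F + 1/(-64)))*F) + 2*F)/3 = ((F² + ((28 + F)/(F - 1/64))*F) + 2*F)/3 = ((F² + ((28 + F)/(-1/64 + F))*F) + 2*F)/3 = ((F² + F*(28 + F)/(-1/64 + F)) + 2*F)/3 = (F² + 2*F + F*(28 + F)/(-1/64 + F))/3 = F²/3 + 2*F/3 + F*(28 + F)/(3*(-1/64 + F)))
(S(-55) - 4154)*(-2484 + 1332) = ((⅓)*(-55)*(1790 + 64*(-55)² + 191*(-55))/(-1 + 64*(-55)) - 4154)*(-2484 + 1332) = ((⅓)*(-55)*(1790 + 64*3025 - 10505)/(-1 - 3520) - 4154)*(-1152) = ((⅓)*(-55)*(1790 + 193600 - 10505)/(-3521) - 4154)*(-1152) = ((⅓)*(-55)*(-1/3521)*184885 - 4154)*(-1152) = (10168675/10563 - 4154)*(-1152) = -33710027/10563*(-1152) = 12944650368/3521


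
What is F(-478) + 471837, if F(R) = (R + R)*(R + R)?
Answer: 1385773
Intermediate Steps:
F(R) = 4*R² (F(R) = (2*R)*(2*R) = 4*R²)
F(-478) + 471837 = 4*(-478)² + 471837 = 4*228484 + 471837 = 913936 + 471837 = 1385773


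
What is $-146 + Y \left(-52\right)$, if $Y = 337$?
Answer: $-17670$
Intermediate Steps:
$-146 + Y \left(-52\right) = -146 + 337 \left(-52\right) = -146 - 17524 = -17670$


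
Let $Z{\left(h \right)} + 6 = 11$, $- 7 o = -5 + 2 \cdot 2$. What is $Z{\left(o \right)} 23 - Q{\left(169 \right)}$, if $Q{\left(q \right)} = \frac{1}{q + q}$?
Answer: $\frac{38869}{338} \approx 115.0$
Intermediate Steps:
$o = \frac{1}{7}$ ($o = - \frac{-5 + 2 \cdot 2}{7} = - \frac{-5 + 4}{7} = \left(- \frac{1}{7}\right) \left(-1\right) = \frac{1}{7} \approx 0.14286$)
$Q{\left(q \right)} = \frac{1}{2 q}$
$Z{\left(h \right)} = 5$ ($Z{\left(h \right)} = -6 + 11 = 5$)
$Z{\left(o \right)} 23 - Q{\left(169 \right)} = 5 \cdot 23 - \frac{1}{2 \cdot 169} = 115 - \frac{1}{2} \cdot \frac{1}{169} = 115 - \frac{1}{338} = \frac{38869}{338}$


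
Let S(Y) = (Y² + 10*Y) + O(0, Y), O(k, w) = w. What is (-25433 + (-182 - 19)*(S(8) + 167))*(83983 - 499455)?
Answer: 37206348544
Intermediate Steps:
S(Y) = Y² + 11*Y (S(Y) = (Y² + 10*Y) + Y = Y² + 11*Y)
(-25433 + (-182 - 19)*(S(8) + 167))*(83983 - 499455) = (-25433 + (-182 - 19)*(8*(11 + 8) + 167))*(83983 - 499455) = (-25433 - 201*(8*19 + 167))*(-415472) = (-25433 - 201*(152 + 167))*(-415472) = (-25433 - 201*319)*(-415472) = (-25433 - 64119)*(-415472) = -89552*(-415472) = 37206348544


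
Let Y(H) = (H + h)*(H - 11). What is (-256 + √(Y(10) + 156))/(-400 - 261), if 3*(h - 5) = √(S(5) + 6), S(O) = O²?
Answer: 256/661 - √(1269 - 3*√31)/1983 ≈ 0.36945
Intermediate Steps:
h = 5 + √31/3 (h = 5 + √(5² + 6)/3 = 5 + √(25 + 6)/3 = 5 + √31/3 ≈ 6.8559)
Y(H) = (-11 + H)*(5 + H + √31/3) (Y(H) = (H + (5 + √31/3))*(H - 11) = (5 + H + √31/3)*(-11 + H) = (-11 + H)*(5 + H + √31/3))
(-256 + √(Y(10) + 156))/(-400 - 261) = (-256 + √((-55 + 10² - 6*10 - 11*√31/3 + (⅓)*10*√31) + 156))/(-400 - 261) = (-256 + √((-55 + 100 - 60 - 11*√31/3 + 10*√31/3) + 156))/(-661) = (-256 + √((-15 - √31/3) + 156))*(-1/661) = (-256 + √(141 - √31/3))*(-1/661) = 256/661 - √(141 - √31/3)/661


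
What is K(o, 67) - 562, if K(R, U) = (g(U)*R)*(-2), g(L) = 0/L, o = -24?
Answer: -562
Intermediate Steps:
g(L) = 0
K(R, U) = 0 (K(R, U) = (0*R)*(-2) = 0*(-2) = 0)
K(o, 67) - 562 = 0 - 562 = -562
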